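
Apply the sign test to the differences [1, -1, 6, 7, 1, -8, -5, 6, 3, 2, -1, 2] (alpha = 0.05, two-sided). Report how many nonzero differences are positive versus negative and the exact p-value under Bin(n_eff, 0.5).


Step 1: Discard zero differences. Original n = 12; n_eff = number of nonzero differences = 12.
Nonzero differences (with sign): +1, -1, +6, +7, +1, -8, -5, +6, +3, +2, -1, +2
Step 2: Count signs: positive = 8, negative = 4.
Step 3: Under H0: P(positive) = 0.5, so the number of positives S ~ Bin(12, 0.5).
Step 4: Two-sided exact p-value = sum of Bin(12,0.5) probabilities at or below the observed probability = 0.387695.
Step 5: alpha = 0.05. fail to reject H0.

n_eff = 12, pos = 8, neg = 4, p = 0.387695, fail to reject H0.


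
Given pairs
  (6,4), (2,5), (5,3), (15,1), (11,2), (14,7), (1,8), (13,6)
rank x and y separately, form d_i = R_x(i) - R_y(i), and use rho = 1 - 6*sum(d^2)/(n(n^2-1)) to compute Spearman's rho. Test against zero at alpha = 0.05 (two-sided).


Step 1: Rank x and y separately (midranks; no ties here).
rank(x): 6->4, 2->2, 5->3, 15->8, 11->5, 14->7, 1->1, 13->6
rank(y): 4->4, 5->5, 3->3, 1->1, 2->2, 7->7, 8->8, 6->6
Step 2: d_i = R_x(i) - R_y(i); compute d_i^2.
  (4-4)^2=0, (2-5)^2=9, (3-3)^2=0, (8-1)^2=49, (5-2)^2=9, (7-7)^2=0, (1-8)^2=49, (6-6)^2=0
sum(d^2) = 116.
Step 3: rho = 1 - 6*116 / (8*(8^2 - 1)) = 1 - 696/504 = -0.380952.
Step 4: Under H0, t = rho * sqrt((n-2)/(1-rho^2)) = -1.0092 ~ t(6).
Step 5: Two-sided p-value from the t-distribution with 6 df = 0.351813.
Step 6: alpha = 0.05. fail to reject H0.

rho = -0.3810, p = 0.351813, fail to reject H0 at alpha = 0.05.


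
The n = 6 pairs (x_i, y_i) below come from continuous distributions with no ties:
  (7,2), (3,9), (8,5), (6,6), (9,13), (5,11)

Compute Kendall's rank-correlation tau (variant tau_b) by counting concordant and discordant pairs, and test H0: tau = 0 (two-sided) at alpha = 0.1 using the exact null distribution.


Step 1: Enumerate the 15 unordered pairs (i,j) with i<j and classify each by sign(x_j-x_i) * sign(y_j-y_i).
  (1,2):dx=-4,dy=+7->D; (1,3):dx=+1,dy=+3->C; (1,4):dx=-1,dy=+4->D; (1,5):dx=+2,dy=+11->C
  (1,6):dx=-2,dy=+9->D; (2,3):dx=+5,dy=-4->D; (2,4):dx=+3,dy=-3->D; (2,5):dx=+6,dy=+4->C
  (2,6):dx=+2,dy=+2->C; (3,4):dx=-2,dy=+1->D; (3,5):dx=+1,dy=+8->C; (3,6):dx=-3,dy=+6->D
  (4,5):dx=+3,dy=+7->C; (4,6):dx=-1,dy=+5->D; (5,6):dx=-4,dy=-2->C
Step 2: C = 7, D = 8, total pairs = 15.
Step 3: tau = (C - D)/(n(n-1)/2) = (7 - 8)/15 = -0.066667.
Step 4: Exact two-sided p-value (enumerate n! = 720 permutations of y under H0): p = 1.000000.
Step 5: alpha = 0.1. fail to reject H0.

tau_b = -0.0667 (C=7, D=8), p = 1.000000, fail to reject H0.


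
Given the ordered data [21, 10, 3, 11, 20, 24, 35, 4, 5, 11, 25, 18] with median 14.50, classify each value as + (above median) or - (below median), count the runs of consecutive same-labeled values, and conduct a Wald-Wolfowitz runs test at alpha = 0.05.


Step 1: Compute median = 14.50; label A = above, B = below.
Labels in order: ABBBAAABBBAA  (n_A = 6, n_B = 6)
Step 2: Count runs R = 5.
Step 3: Under H0 (random ordering), E[R] = 2*n_A*n_B/(n_A+n_B) + 1 = 2*6*6/12 + 1 = 7.0000.
        Var[R] = 2*n_A*n_B*(2*n_A*n_B - n_A - n_B) / ((n_A+n_B)^2 * (n_A+n_B-1)) = 4320/1584 = 2.7273.
        SD[R] = 1.6514.
Step 4: Continuity-corrected z = (R + 0.5 - E[R]) / SD[R] = (5 + 0.5 - 7.0000) / 1.6514 = -0.9083.
Step 5: Two-sided p-value via normal approximation = 2*(1 - Phi(|z|)) = 0.363722.
Step 6: alpha = 0.05. fail to reject H0.

R = 5, z = -0.9083, p = 0.363722, fail to reject H0.


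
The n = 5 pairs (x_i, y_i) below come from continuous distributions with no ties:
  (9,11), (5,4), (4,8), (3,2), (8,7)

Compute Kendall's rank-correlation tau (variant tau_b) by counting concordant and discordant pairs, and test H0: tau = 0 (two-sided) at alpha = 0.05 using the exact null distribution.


Step 1: Enumerate the 10 unordered pairs (i,j) with i<j and classify each by sign(x_j-x_i) * sign(y_j-y_i).
  (1,2):dx=-4,dy=-7->C; (1,3):dx=-5,dy=-3->C; (1,4):dx=-6,dy=-9->C; (1,5):dx=-1,dy=-4->C
  (2,3):dx=-1,dy=+4->D; (2,4):dx=-2,dy=-2->C; (2,5):dx=+3,dy=+3->C; (3,4):dx=-1,dy=-6->C
  (3,5):dx=+4,dy=-1->D; (4,5):dx=+5,dy=+5->C
Step 2: C = 8, D = 2, total pairs = 10.
Step 3: tau = (C - D)/(n(n-1)/2) = (8 - 2)/10 = 0.600000.
Step 4: Exact two-sided p-value (enumerate n! = 120 permutations of y under H0): p = 0.233333.
Step 5: alpha = 0.05. fail to reject H0.

tau_b = 0.6000 (C=8, D=2), p = 0.233333, fail to reject H0.


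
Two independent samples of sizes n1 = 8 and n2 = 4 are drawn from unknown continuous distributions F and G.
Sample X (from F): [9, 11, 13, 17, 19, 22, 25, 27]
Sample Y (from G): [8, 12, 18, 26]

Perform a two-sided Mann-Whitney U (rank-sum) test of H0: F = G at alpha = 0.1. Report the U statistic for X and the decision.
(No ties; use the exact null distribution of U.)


Step 1: Combine and sort all 12 observations; assign midranks.
sorted (value, group): (8,Y), (9,X), (11,X), (12,Y), (13,X), (17,X), (18,Y), (19,X), (22,X), (25,X), (26,Y), (27,X)
ranks: 8->1, 9->2, 11->3, 12->4, 13->5, 17->6, 18->7, 19->8, 22->9, 25->10, 26->11, 27->12
Step 2: Rank sum for X: R1 = 2 + 3 + 5 + 6 + 8 + 9 + 10 + 12 = 55.
Step 3: U_X = R1 - n1(n1+1)/2 = 55 - 8*9/2 = 55 - 36 = 19.
       U_Y = n1*n2 - U_X = 32 - 19 = 13.
Step 4: No ties, so the exact null distribution of U (based on enumerating the C(12,8) = 495 equally likely rank assignments) gives the two-sided p-value.
Step 5: p-value = 0.682828; compare to alpha = 0.1. fail to reject H0.

U_X = 19, p = 0.682828, fail to reject H0 at alpha = 0.1.


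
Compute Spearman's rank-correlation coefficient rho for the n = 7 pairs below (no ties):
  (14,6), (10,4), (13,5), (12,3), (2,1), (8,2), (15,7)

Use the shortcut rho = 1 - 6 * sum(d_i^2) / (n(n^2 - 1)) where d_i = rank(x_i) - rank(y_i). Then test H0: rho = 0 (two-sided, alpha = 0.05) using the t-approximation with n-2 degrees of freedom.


Step 1: Rank x and y separately (midranks; no ties here).
rank(x): 14->6, 10->3, 13->5, 12->4, 2->1, 8->2, 15->7
rank(y): 6->6, 4->4, 5->5, 3->3, 1->1, 2->2, 7->7
Step 2: d_i = R_x(i) - R_y(i); compute d_i^2.
  (6-6)^2=0, (3-4)^2=1, (5-5)^2=0, (4-3)^2=1, (1-1)^2=0, (2-2)^2=0, (7-7)^2=0
sum(d^2) = 2.
Step 3: rho = 1 - 6*2 / (7*(7^2 - 1)) = 1 - 12/336 = 0.964286.
Step 4: Under H0, t = rho * sqrt((n-2)/(1-rho^2)) = 8.1408 ~ t(5).
Step 5: Two-sided p-value from the t-distribution with 5 df = 0.000454.
Step 6: alpha = 0.05. reject H0.

rho = 0.9643, p = 0.000454, reject H0 at alpha = 0.05.


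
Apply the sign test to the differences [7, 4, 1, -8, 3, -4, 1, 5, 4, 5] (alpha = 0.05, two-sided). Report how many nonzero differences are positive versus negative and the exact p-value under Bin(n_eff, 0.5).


Step 1: Discard zero differences. Original n = 10; n_eff = number of nonzero differences = 10.
Nonzero differences (with sign): +7, +4, +1, -8, +3, -4, +1, +5, +4, +5
Step 2: Count signs: positive = 8, negative = 2.
Step 3: Under H0: P(positive) = 0.5, so the number of positives S ~ Bin(10, 0.5).
Step 4: Two-sided exact p-value = sum of Bin(10,0.5) probabilities at or below the observed probability = 0.109375.
Step 5: alpha = 0.05. fail to reject H0.

n_eff = 10, pos = 8, neg = 2, p = 0.109375, fail to reject H0.


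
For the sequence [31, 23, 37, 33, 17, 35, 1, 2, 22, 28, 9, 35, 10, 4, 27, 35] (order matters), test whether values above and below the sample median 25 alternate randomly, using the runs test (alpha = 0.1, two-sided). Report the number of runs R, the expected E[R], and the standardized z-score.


Step 1: Compute median = 25; label A = above, B = below.
Labels in order: ABAABABBBABABBAA  (n_A = 8, n_B = 8)
Step 2: Count runs R = 11.
Step 3: Under H0 (random ordering), E[R] = 2*n_A*n_B/(n_A+n_B) + 1 = 2*8*8/16 + 1 = 9.0000.
        Var[R] = 2*n_A*n_B*(2*n_A*n_B - n_A - n_B) / ((n_A+n_B)^2 * (n_A+n_B-1)) = 14336/3840 = 3.7333.
        SD[R] = 1.9322.
Step 4: Continuity-corrected z = (R - 0.5 - E[R]) / SD[R] = (11 - 0.5 - 9.0000) / 1.9322 = 0.7763.
Step 5: Two-sided p-value via normal approximation = 2*(1 - Phi(|z|)) = 0.437558.
Step 6: alpha = 0.1. fail to reject H0.

R = 11, z = 0.7763, p = 0.437558, fail to reject H0.


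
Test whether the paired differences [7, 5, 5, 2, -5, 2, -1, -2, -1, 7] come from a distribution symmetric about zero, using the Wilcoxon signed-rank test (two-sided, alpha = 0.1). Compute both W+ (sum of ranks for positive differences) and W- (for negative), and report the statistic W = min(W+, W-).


Step 1: Drop any zero differences (none here) and take |d_i|.
|d| = [7, 5, 5, 2, 5, 2, 1, 2, 1, 7]
Step 2: Midrank |d_i| (ties get averaged ranks).
ranks: |7|->9.5, |5|->7, |5|->7, |2|->4, |5|->7, |2|->4, |1|->1.5, |2|->4, |1|->1.5, |7|->9.5
Step 3: Attach original signs; sum ranks with positive sign and with negative sign.
W+ = 9.5 + 7 + 7 + 4 + 4 + 9.5 = 41
W- = 7 + 1.5 + 4 + 1.5 = 14
(Check: W+ + W- = 55 should equal n(n+1)/2 = 55.)
Step 4: Test statistic W = min(W+, W-) = 14.
Step 5: Ties in |d|, so use the tie-corrected normal approximation.
        E[W] = n(n+1)/4 = 10*11/4 = 27.5.
        Tie groups: |d|=1 (t=2), |d|=2 (t=3), |d|=5 (t=3), |d|=7 (t=2); sum(t^3 - t) = 60.
        Var[W] = n(n+1)(2n+1)/24 - sum(t^3-t)/48 = 2310/24 - 60/48 = 95.
        z = (W - E[W]) / sqrt(Var[W]) = (14 - 27.5) / 9.7468 = -1.3851.
        Two-sided p = 2*Phi(z) = 0.166031.
Step 6: alpha = 0.1. fail to reject H0.

W+ = 41, W- = 14, W = min = 14, p = 0.166031, fail to reject H0.


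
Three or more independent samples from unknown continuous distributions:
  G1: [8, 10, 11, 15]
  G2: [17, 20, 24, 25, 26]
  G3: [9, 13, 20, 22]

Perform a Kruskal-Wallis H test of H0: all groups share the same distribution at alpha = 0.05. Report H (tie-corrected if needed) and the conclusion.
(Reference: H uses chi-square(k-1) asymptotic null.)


Step 1: Combine all N = 13 observations and assign midranks.
sorted (value, group, rank): (8,G1,1), (9,G3,2), (10,G1,3), (11,G1,4), (13,G3,5), (15,G1,6), (17,G2,7), (20,G2,8.5), (20,G3,8.5), (22,G3,10), (24,G2,11), (25,G2,12), (26,G2,13)
Step 2: Sum ranks within each group.
R_1 = 14 (n_1 = 4)
R_2 = 51.5 (n_2 = 5)
R_3 = 25.5 (n_3 = 4)
Step 3: H = 12/(N(N+1)) * sum(R_i^2/n_i) - 3(N+1)
     = 12/(13*14) * (14^2/4 + 51.5^2/5 + 25.5^2/4) - 3*14
     = 0.065934 * 742.013 - 42
     = 6.923901.
Step 4: Ties present; correction factor C = 1 - 6/(13^3 - 13) = 0.997253. Corrected H = 6.923901 / 0.997253 = 6.942975.
Step 5: Under H0, H ~ chi^2(2); p-value = 0.031071.
Step 6: alpha = 0.05. reject H0.

H = 6.9430, df = 2, p = 0.031071, reject H0.


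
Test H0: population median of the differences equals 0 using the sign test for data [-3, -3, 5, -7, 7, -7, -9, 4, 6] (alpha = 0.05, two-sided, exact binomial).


Step 1: Discard zero differences. Original n = 9; n_eff = number of nonzero differences = 9.
Nonzero differences (with sign): -3, -3, +5, -7, +7, -7, -9, +4, +6
Step 2: Count signs: positive = 4, negative = 5.
Step 3: Under H0: P(positive) = 0.5, so the number of positives S ~ Bin(9, 0.5).
Step 4: Two-sided exact p-value = sum of Bin(9,0.5) probabilities at or below the observed probability = 1.000000.
Step 5: alpha = 0.05. fail to reject H0.

n_eff = 9, pos = 4, neg = 5, p = 1.000000, fail to reject H0.


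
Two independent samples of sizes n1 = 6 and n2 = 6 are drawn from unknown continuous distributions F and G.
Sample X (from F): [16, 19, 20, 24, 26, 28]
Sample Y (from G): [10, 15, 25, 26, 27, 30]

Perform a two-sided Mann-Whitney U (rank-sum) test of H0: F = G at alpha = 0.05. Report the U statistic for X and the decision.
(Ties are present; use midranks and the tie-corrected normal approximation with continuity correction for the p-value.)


Step 1: Combine and sort all 12 observations; assign midranks.
sorted (value, group): (10,Y), (15,Y), (16,X), (19,X), (20,X), (24,X), (25,Y), (26,X), (26,Y), (27,Y), (28,X), (30,Y)
ranks: 10->1, 15->2, 16->3, 19->4, 20->5, 24->6, 25->7, 26->8.5, 26->8.5, 27->10, 28->11, 30->12
Step 2: Rank sum for X: R1 = 3 + 4 + 5 + 6 + 8.5 + 11 = 37.5.
Step 3: U_X = R1 - n1(n1+1)/2 = 37.5 - 6*7/2 = 37.5 - 21 = 16.5.
       U_Y = n1*n2 - U_X = 36 - 16.5 = 19.5.
Step 4: Ties are present, so use the tie-corrected normal approximation (with continuity correction) for the p-value.
Step 5: p-value = 0.872559; compare to alpha = 0.05. fail to reject H0.

U_X = 16.5, p = 0.872559, fail to reject H0 at alpha = 0.05.


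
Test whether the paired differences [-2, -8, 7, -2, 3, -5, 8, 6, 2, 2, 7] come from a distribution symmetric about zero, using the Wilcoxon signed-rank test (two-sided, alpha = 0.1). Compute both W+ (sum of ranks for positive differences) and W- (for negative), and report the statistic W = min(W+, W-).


Step 1: Drop any zero differences (none here) and take |d_i|.
|d| = [2, 8, 7, 2, 3, 5, 8, 6, 2, 2, 7]
Step 2: Midrank |d_i| (ties get averaged ranks).
ranks: |2|->2.5, |8|->10.5, |7|->8.5, |2|->2.5, |3|->5, |5|->6, |8|->10.5, |6|->7, |2|->2.5, |2|->2.5, |7|->8.5
Step 3: Attach original signs; sum ranks with positive sign and with negative sign.
W+ = 8.5 + 5 + 10.5 + 7 + 2.5 + 2.5 + 8.5 = 44.5
W- = 2.5 + 10.5 + 2.5 + 6 = 21.5
(Check: W+ + W- = 66 should equal n(n+1)/2 = 66.)
Step 4: Test statistic W = min(W+, W-) = 21.5.
Step 5: Ties in |d|, so use the tie-corrected normal approximation.
        E[W] = n(n+1)/4 = 11*12/4 = 33.
        Tie groups: |d|=2 (t=4), |d|=7 (t=2), |d|=8 (t=2); sum(t^3 - t) = 72.
        Var[W] = n(n+1)(2n+1)/24 - sum(t^3-t)/48 = 3036/24 - 72/48 = 125.
        z = (W - E[W]) / sqrt(Var[W]) = (21.5 - 33) / 11.1803 = -1.0286.
        Two-sided p = 2*Phi(z) = 0.303672.
Step 6: alpha = 0.1. fail to reject H0.

W+ = 44.5, W- = 21.5, W = min = 21.5, p = 0.303672, fail to reject H0.


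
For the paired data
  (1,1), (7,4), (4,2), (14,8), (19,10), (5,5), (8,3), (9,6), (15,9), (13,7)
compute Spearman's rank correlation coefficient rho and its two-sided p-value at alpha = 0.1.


Step 1: Rank x and y separately (midranks; no ties here).
rank(x): 1->1, 7->4, 4->2, 14->8, 19->10, 5->3, 8->5, 9->6, 15->9, 13->7
rank(y): 1->1, 4->4, 2->2, 8->8, 10->10, 5->5, 3->3, 6->6, 9->9, 7->7
Step 2: d_i = R_x(i) - R_y(i); compute d_i^2.
  (1-1)^2=0, (4-4)^2=0, (2-2)^2=0, (8-8)^2=0, (10-10)^2=0, (3-5)^2=4, (5-3)^2=4, (6-6)^2=0, (9-9)^2=0, (7-7)^2=0
sum(d^2) = 8.
Step 3: rho = 1 - 6*8 / (10*(10^2 - 1)) = 1 - 48/990 = 0.951515.
Step 4: Under H0, t = rho * sqrt((n-2)/(1-rho^2)) = 8.7493 ~ t(8).
Step 5: Two-sided p-value from the t-distribution with 8 df = 0.000023.
Step 6: alpha = 0.1. reject H0.

rho = 0.9515, p = 0.000023, reject H0 at alpha = 0.1.


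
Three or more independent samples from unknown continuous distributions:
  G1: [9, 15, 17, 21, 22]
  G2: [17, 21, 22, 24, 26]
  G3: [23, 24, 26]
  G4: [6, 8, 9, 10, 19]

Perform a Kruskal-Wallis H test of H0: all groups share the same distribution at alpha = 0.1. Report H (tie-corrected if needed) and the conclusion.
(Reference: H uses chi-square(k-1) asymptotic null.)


Step 1: Combine all N = 18 observations and assign midranks.
sorted (value, group, rank): (6,G4,1), (8,G4,2), (9,G1,3.5), (9,G4,3.5), (10,G4,5), (15,G1,6), (17,G1,7.5), (17,G2,7.5), (19,G4,9), (21,G1,10.5), (21,G2,10.5), (22,G1,12.5), (22,G2,12.5), (23,G3,14), (24,G2,15.5), (24,G3,15.5), (26,G2,17.5), (26,G3,17.5)
Step 2: Sum ranks within each group.
R_1 = 40 (n_1 = 5)
R_2 = 63.5 (n_2 = 5)
R_3 = 47 (n_3 = 3)
R_4 = 20.5 (n_4 = 5)
Step 3: H = 12/(N(N+1)) * sum(R_i^2/n_i) - 3(N+1)
     = 12/(18*19) * (40^2/5 + 63.5^2/5 + 47^2/3 + 20.5^2/5) - 3*19
     = 0.035088 * 1946.83 - 57
     = 11.309942.
Step 4: Ties present; correction factor C = 1 - 36/(18^3 - 18) = 0.993808. Corrected H = 11.309942 / 0.993808 = 11.380408.
Step 5: Under H0, H ~ chi^2(3); p-value = 0.009837.
Step 6: alpha = 0.1. reject H0.

H = 11.3804, df = 3, p = 0.009837, reject H0.


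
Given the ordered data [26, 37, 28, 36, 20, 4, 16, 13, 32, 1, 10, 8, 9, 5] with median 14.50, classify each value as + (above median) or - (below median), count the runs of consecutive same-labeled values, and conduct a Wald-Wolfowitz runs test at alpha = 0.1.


Step 1: Compute median = 14.50; label A = above, B = below.
Labels in order: AAAAABABABBBBB  (n_A = 7, n_B = 7)
Step 2: Count runs R = 6.
Step 3: Under H0 (random ordering), E[R] = 2*n_A*n_B/(n_A+n_B) + 1 = 2*7*7/14 + 1 = 8.0000.
        Var[R] = 2*n_A*n_B*(2*n_A*n_B - n_A - n_B) / ((n_A+n_B)^2 * (n_A+n_B-1)) = 8232/2548 = 3.2308.
        SD[R] = 1.7974.
Step 4: Continuity-corrected z = (R + 0.5 - E[R]) / SD[R] = (6 + 0.5 - 8.0000) / 1.7974 = -0.8345.
Step 5: Two-sided p-value via normal approximation = 2*(1 - Phi(|z|)) = 0.403986.
Step 6: alpha = 0.1. fail to reject H0.

R = 6, z = -0.8345, p = 0.403986, fail to reject H0.


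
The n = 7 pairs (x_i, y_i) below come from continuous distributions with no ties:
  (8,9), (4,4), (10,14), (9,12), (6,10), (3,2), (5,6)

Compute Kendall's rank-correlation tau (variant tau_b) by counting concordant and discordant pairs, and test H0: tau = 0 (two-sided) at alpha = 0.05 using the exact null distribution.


Step 1: Enumerate the 21 unordered pairs (i,j) with i<j and classify each by sign(x_j-x_i) * sign(y_j-y_i).
  (1,2):dx=-4,dy=-5->C; (1,3):dx=+2,dy=+5->C; (1,4):dx=+1,dy=+3->C; (1,5):dx=-2,dy=+1->D
  (1,6):dx=-5,dy=-7->C; (1,7):dx=-3,dy=-3->C; (2,3):dx=+6,dy=+10->C; (2,4):dx=+5,dy=+8->C
  (2,5):dx=+2,dy=+6->C; (2,6):dx=-1,dy=-2->C; (2,7):dx=+1,dy=+2->C; (3,4):dx=-1,dy=-2->C
  (3,5):dx=-4,dy=-4->C; (3,6):dx=-7,dy=-12->C; (3,7):dx=-5,dy=-8->C; (4,5):dx=-3,dy=-2->C
  (4,6):dx=-6,dy=-10->C; (4,7):dx=-4,dy=-6->C; (5,6):dx=-3,dy=-8->C; (5,7):dx=-1,dy=-4->C
  (6,7):dx=+2,dy=+4->C
Step 2: C = 20, D = 1, total pairs = 21.
Step 3: tau = (C - D)/(n(n-1)/2) = (20 - 1)/21 = 0.904762.
Step 4: Exact two-sided p-value (enumerate n! = 5040 permutations of y under H0): p = 0.002778.
Step 5: alpha = 0.05. reject H0.

tau_b = 0.9048 (C=20, D=1), p = 0.002778, reject H0.


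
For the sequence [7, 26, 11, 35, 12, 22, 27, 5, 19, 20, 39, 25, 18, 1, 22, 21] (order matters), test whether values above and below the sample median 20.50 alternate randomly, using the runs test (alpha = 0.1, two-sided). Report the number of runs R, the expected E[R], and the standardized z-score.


Step 1: Compute median = 20.50; label A = above, B = below.
Labels in order: BABABAABBBAABBAA  (n_A = 8, n_B = 8)
Step 2: Count runs R = 10.
Step 3: Under H0 (random ordering), E[R] = 2*n_A*n_B/(n_A+n_B) + 1 = 2*8*8/16 + 1 = 9.0000.
        Var[R] = 2*n_A*n_B*(2*n_A*n_B - n_A - n_B) / ((n_A+n_B)^2 * (n_A+n_B-1)) = 14336/3840 = 3.7333.
        SD[R] = 1.9322.
Step 4: Continuity-corrected z = (R - 0.5 - E[R]) / SD[R] = (10 - 0.5 - 9.0000) / 1.9322 = 0.2588.
Step 5: Two-sided p-value via normal approximation = 2*(1 - Phi(|z|)) = 0.795809.
Step 6: alpha = 0.1. fail to reject H0.

R = 10, z = 0.2588, p = 0.795809, fail to reject H0.


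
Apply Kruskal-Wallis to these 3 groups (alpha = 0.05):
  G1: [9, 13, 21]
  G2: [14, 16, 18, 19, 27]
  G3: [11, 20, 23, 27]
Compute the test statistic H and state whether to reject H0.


Step 1: Combine all N = 12 observations and assign midranks.
sorted (value, group, rank): (9,G1,1), (11,G3,2), (13,G1,3), (14,G2,4), (16,G2,5), (18,G2,6), (19,G2,7), (20,G3,8), (21,G1,9), (23,G3,10), (27,G2,11.5), (27,G3,11.5)
Step 2: Sum ranks within each group.
R_1 = 13 (n_1 = 3)
R_2 = 33.5 (n_2 = 5)
R_3 = 31.5 (n_3 = 4)
Step 3: H = 12/(N(N+1)) * sum(R_i^2/n_i) - 3(N+1)
     = 12/(12*13) * (13^2/3 + 33.5^2/5 + 31.5^2/4) - 3*13
     = 0.076923 * 528.846 - 39
     = 1.680449.
Step 4: Ties present; correction factor C = 1 - 6/(12^3 - 12) = 0.996503. Corrected H = 1.680449 / 0.996503 = 1.686345.
Step 5: Under H0, H ~ chi^2(2); p-value = 0.430343.
Step 6: alpha = 0.05. fail to reject H0.

H = 1.6863, df = 2, p = 0.430343, fail to reject H0.


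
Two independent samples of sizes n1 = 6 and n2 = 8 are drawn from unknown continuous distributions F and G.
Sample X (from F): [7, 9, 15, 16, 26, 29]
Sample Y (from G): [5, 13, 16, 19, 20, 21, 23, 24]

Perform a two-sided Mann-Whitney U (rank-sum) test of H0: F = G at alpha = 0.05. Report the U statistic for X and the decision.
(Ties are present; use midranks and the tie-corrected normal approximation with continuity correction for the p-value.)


Step 1: Combine and sort all 14 observations; assign midranks.
sorted (value, group): (5,Y), (7,X), (9,X), (13,Y), (15,X), (16,X), (16,Y), (19,Y), (20,Y), (21,Y), (23,Y), (24,Y), (26,X), (29,X)
ranks: 5->1, 7->2, 9->3, 13->4, 15->5, 16->6.5, 16->6.5, 19->8, 20->9, 21->10, 23->11, 24->12, 26->13, 29->14
Step 2: Rank sum for X: R1 = 2 + 3 + 5 + 6.5 + 13 + 14 = 43.5.
Step 3: U_X = R1 - n1(n1+1)/2 = 43.5 - 6*7/2 = 43.5 - 21 = 22.5.
       U_Y = n1*n2 - U_X = 48 - 22.5 = 25.5.
Step 4: Ties are present, so use the tie-corrected normal approximation (with continuity correction) for the p-value.
Step 5: p-value = 0.897167; compare to alpha = 0.05. fail to reject H0.

U_X = 22.5, p = 0.897167, fail to reject H0 at alpha = 0.05.


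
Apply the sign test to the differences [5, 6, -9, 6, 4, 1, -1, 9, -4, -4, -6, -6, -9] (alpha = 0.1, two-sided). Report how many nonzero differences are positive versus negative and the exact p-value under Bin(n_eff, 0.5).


Step 1: Discard zero differences. Original n = 13; n_eff = number of nonzero differences = 13.
Nonzero differences (with sign): +5, +6, -9, +6, +4, +1, -1, +9, -4, -4, -6, -6, -9
Step 2: Count signs: positive = 6, negative = 7.
Step 3: Under H0: P(positive) = 0.5, so the number of positives S ~ Bin(13, 0.5).
Step 4: Two-sided exact p-value = sum of Bin(13,0.5) probabilities at or below the observed probability = 1.000000.
Step 5: alpha = 0.1. fail to reject H0.

n_eff = 13, pos = 6, neg = 7, p = 1.000000, fail to reject H0.


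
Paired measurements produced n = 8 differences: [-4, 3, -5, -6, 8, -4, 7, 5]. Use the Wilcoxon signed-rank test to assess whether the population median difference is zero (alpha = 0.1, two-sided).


Step 1: Drop any zero differences (none here) and take |d_i|.
|d| = [4, 3, 5, 6, 8, 4, 7, 5]
Step 2: Midrank |d_i| (ties get averaged ranks).
ranks: |4|->2.5, |3|->1, |5|->4.5, |6|->6, |8|->8, |4|->2.5, |7|->7, |5|->4.5
Step 3: Attach original signs; sum ranks with positive sign and with negative sign.
W+ = 1 + 8 + 7 + 4.5 = 20.5
W- = 2.5 + 4.5 + 6 + 2.5 = 15.5
(Check: W+ + W- = 36 should equal n(n+1)/2 = 36.)
Step 4: Test statistic W = min(W+, W-) = 15.5.
Step 5: Ties in |d|, so use the tie-corrected normal approximation.
        E[W] = n(n+1)/4 = 8*9/4 = 18.
        Tie groups: |d|=4 (t=2), |d|=5 (t=2); sum(t^3 - t) = 12.
        Var[W] = n(n+1)(2n+1)/24 - sum(t^3-t)/48 = 1224/24 - 12/48 = 50.75.
        z = (W - E[W]) / sqrt(Var[W]) = (15.5 - 18) / 7.1239 = -0.3509.
        Two-sided p = 2*Phi(z) = 0.725640.
Step 6: alpha = 0.1. fail to reject H0.

W+ = 20.5, W- = 15.5, W = min = 15.5, p = 0.725640, fail to reject H0.


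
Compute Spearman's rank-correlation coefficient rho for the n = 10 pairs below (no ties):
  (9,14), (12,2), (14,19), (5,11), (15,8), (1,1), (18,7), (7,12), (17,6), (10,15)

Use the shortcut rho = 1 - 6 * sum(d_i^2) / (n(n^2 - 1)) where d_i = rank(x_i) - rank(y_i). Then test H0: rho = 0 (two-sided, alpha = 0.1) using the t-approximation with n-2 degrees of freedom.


Step 1: Rank x and y separately (midranks; no ties here).
rank(x): 9->4, 12->6, 14->7, 5->2, 15->8, 1->1, 18->10, 7->3, 17->9, 10->5
rank(y): 14->8, 2->2, 19->10, 11->6, 8->5, 1->1, 7->4, 12->7, 6->3, 15->9
Step 2: d_i = R_x(i) - R_y(i); compute d_i^2.
  (4-8)^2=16, (6-2)^2=16, (7-10)^2=9, (2-6)^2=16, (8-5)^2=9, (1-1)^2=0, (10-4)^2=36, (3-7)^2=16, (9-3)^2=36, (5-9)^2=16
sum(d^2) = 170.
Step 3: rho = 1 - 6*170 / (10*(10^2 - 1)) = 1 - 1020/990 = -0.030303.
Step 4: Under H0, t = rho * sqrt((n-2)/(1-rho^2)) = -0.0857 ~ t(8).
Step 5: Two-sided p-value from the t-distribution with 8 df = 0.933773.
Step 6: alpha = 0.1. fail to reject H0.

rho = -0.0303, p = 0.933773, fail to reject H0 at alpha = 0.1.


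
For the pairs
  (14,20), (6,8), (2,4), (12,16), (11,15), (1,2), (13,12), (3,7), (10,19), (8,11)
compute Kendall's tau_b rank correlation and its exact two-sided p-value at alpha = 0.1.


Step 1: Enumerate the 45 unordered pairs (i,j) with i<j and classify each by sign(x_j-x_i) * sign(y_j-y_i).
  (1,2):dx=-8,dy=-12->C; (1,3):dx=-12,dy=-16->C; (1,4):dx=-2,dy=-4->C; (1,5):dx=-3,dy=-5->C
  (1,6):dx=-13,dy=-18->C; (1,7):dx=-1,dy=-8->C; (1,8):dx=-11,dy=-13->C; (1,9):dx=-4,dy=-1->C
  (1,10):dx=-6,dy=-9->C; (2,3):dx=-4,dy=-4->C; (2,4):dx=+6,dy=+8->C; (2,5):dx=+5,dy=+7->C
  (2,6):dx=-5,dy=-6->C; (2,7):dx=+7,dy=+4->C; (2,8):dx=-3,dy=-1->C; (2,9):dx=+4,dy=+11->C
  (2,10):dx=+2,dy=+3->C; (3,4):dx=+10,dy=+12->C; (3,5):dx=+9,dy=+11->C; (3,6):dx=-1,dy=-2->C
  (3,7):dx=+11,dy=+8->C; (3,8):dx=+1,dy=+3->C; (3,9):dx=+8,dy=+15->C; (3,10):dx=+6,dy=+7->C
  (4,5):dx=-1,dy=-1->C; (4,6):dx=-11,dy=-14->C; (4,7):dx=+1,dy=-4->D; (4,8):dx=-9,dy=-9->C
  (4,9):dx=-2,dy=+3->D; (4,10):dx=-4,dy=-5->C; (5,6):dx=-10,dy=-13->C; (5,7):dx=+2,dy=-3->D
  (5,8):dx=-8,dy=-8->C; (5,9):dx=-1,dy=+4->D; (5,10):dx=-3,dy=-4->C; (6,7):dx=+12,dy=+10->C
  (6,8):dx=+2,dy=+5->C; (6,9):dx=+9,dy=+17->C; (6,10):dx=+7,dy=+9->C; (7,8):dx=-10,dy=-5->C
  (7,9):dx=-3,dy=+7->D; (7,10):dx=-5,dy=-1->C; (8,9):dx=+7,dy=+12->C; (8,10):dx=+5,dy=+4->C
  (9,10):dx=-2,dy=-8->C
Step 2: C = 40, D = 5, total pairs = 45.
Step 3: tau = (C - D)/(n(n-1)/2) = (40 - 5)/45 = 0.777778.
Step 4: Exact two-sided p-value (enumerate n! = 3628800 permutations of y under H0): p = 0.000946.
Step 5: alpha = 0.1. reject H0.

tau_b = 0.7778 (C=40, D=5), p = 0.000946, reject H0.


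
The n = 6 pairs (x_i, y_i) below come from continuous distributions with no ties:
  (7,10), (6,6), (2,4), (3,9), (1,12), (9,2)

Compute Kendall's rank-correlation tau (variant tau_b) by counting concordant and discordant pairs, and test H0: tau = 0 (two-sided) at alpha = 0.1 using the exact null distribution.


Step 1: Enumerate the 15 unordered pairs (i,j) with i<j and classify each by sign(x_j-x_i) * sign(y_j-y_i).
  (1,2):dx=-1,dy=-4->C; (1,3):dx=-5,dy=-6->C; (1,4):dx=-4,dy=-1->C; (1,5):dx=-6,dy=+2->D
  (1,6):dx=+2,dy=-8->D; (2,3):dx=-4,dy=-2->C; (2,4):dx=-3,dy=+3->D; (2,5):dx=-5,dy=+6->D
  (2,6):dx=+3,dy=-4->D; (3,4):dx=+1,dy=+5->C; (3,5):dx=-1,dy=+8->D; (3,6):dx=+7,dy=-2->D
  (4,5):dx=-2,dy=+3->D; (4,6):dx=+6,dy=-7->D; (5,6):dx=+8,dy=-10->D
Step 2: C = 5, D = 10, total pairs = 15.
Step 3: tau = (C - D)/(n(n-1)/2) = (5 - 10)/15 = -0.333333.
Step 4: Exact two-sided p-value (enumerate n! = 720 permutations of y under H0): p = 0.469444.
Step 5: alpha = 0.1. fail to reject H0.

tau_b = -0.3333 (C=5, D=10), p = 0.469444, fail to reject H0.


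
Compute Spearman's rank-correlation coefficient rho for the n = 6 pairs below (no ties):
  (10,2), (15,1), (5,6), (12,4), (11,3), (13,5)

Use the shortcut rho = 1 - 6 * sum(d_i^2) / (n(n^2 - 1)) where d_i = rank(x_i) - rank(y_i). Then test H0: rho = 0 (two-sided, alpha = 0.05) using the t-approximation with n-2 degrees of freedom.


Step 1: Rank x and y separately (midranks; no ties here).
rank(x): 10->2, 15->6, 5->1, 12->4, 11->3, 13->5
rank(y): 2->2, 1->1, 6->6, 4->4, 3->3, 5->5
Step 2: d_i = R_x(i) - R_y(i); compute d_i^2.
  (2-2)^2=0, (6-1)^2=25, (1-6)^2=25, (4-4)^2=0, (3-3)^2=0, (5-5)^2=0
sum(d^2) = 50.
Step 3: rho = 1 - 6*50 / (6*(6^2 - 1)) = 1 - 300/210 = -0.428571.
Step 4: Under H0, t = rho * sqrt((n-2)/(1-rho^2)) = -0.9487 ~ t(4).
Step 5: Two-sided p-value from the t-distribution with 4 df = 0.396501.
Step 6: alpha = 0.05. fail to reject H0.

rho = -0.4286, p = 0.396501, fail to reject H0 at alpha = 0.05.


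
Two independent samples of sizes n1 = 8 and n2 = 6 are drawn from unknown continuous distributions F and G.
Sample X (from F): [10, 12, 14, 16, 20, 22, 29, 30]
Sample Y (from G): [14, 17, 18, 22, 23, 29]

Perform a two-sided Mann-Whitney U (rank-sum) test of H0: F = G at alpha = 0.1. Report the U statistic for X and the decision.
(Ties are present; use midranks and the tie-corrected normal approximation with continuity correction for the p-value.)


Step 1: Combine and sort all 14 observations; assign midranks.
sorted (value, group): (10,X), (12,X), (14,X), (14,Y), (16,X), (17,Y), (18,Y), (20,X), (22,X), (22,Y), (23,Y), (29,X), (29,Y), (30,X)
ranks: 10->1, 12->2, 14->3.5, 14->3.5, 16->5, 17->6, 18->7, 20->8, 22->9.5, 22->9.5, 23->11, 29->12.5, 29->12.5, 30->14
Step 2: Rank sum for X: R1 = 1 + 2 + 3.5 + 5 + 8 + 9.5 + 12.5 + 14 = 55.5.
Step 3: U_X = R1 - n1(n1+1)/2 = 55.5 - 8*9/2 = 55.5 - 36 = 19.5.
       U_Y = n1*n2 - U_X = 48 - 19.5 = 28.5.
Step 4: Ties are present, so use the tie-corrected normal approximation (with continuity correction) for the p-value.
Step 5: p-value = 0.604382; compare to alpha = 0.1. fail to reject H0.

U_X = 19.5, p = 0.604382, fail to reject H0 at alpha = 0.1.


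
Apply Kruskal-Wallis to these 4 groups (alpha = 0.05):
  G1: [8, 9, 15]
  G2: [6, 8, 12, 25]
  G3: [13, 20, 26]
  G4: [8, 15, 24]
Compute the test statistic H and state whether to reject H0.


Step 1: Combine all N = 13 observations and assign midranks.
sorted (value, group, rank): (6,G2,1), (8,G1,3), (8,G2,3), (8,G4,3), (9,G1,5), (12,G2,6), (13,G3,7), (15,G1,8.5), (15,G4,8.5), (20,G3,10), (24,G4,11), (25,G2,12), (26,G3,13)
Step 2: Sum ranks within each group.
R_1 = 16.5 (n_1 = 3)
R_2 = 22 (n_2 = 4)
R_3 = 30 (n_3 = 3)
R_4 = 22.5 (n_4 = 3)
Step 3: H = 12/(N(N+1)) * sum(R_i^2/n_i) - 3(N+1)
     = 12/(13*14) * (16.5^2/3 + 22^2/4 + 30^2/3 + 22.5^2/3) - 3*14
     = 0.065934 * 680.5 - 42
     = 2.868132.
Step 4: Ties present; correction factor C = 1 - 30/(13^3 - 13) = 0.986264. Corrected H = 2.868132 / 0.986264 = 2.908078.
Step 5: Under H0, H ~ chi^2(3); p-value = 0.406016.
Step 6: alpha = 0.05. fail to reject H0.

H = 2.9081, df = 3, p = 0.406016, fail to reject H0.


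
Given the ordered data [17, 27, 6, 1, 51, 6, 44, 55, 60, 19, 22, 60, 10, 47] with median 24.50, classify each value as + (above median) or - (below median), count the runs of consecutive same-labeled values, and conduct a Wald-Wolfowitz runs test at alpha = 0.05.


Step 1: Compute median = 24.50; label A = above, B = below.
Labels in order: BABBABAAABBABA  (n_A = 7, n_B = 7)
Step 2: Count runs R = 10.
Step 3: Under H0 (random ordering), E[R] = 2*n_A*n_B/(n_A+n_B) + 1 = 2*7*7/14 + 1 = 8.0000.
        Var[R] = 2*n_A*n_B*(2*n_A*n_B - n_A - n_B) / ((n_A+n_B)^2 * (n_A+n_B-1)) = 8232/2548 = 3.2308.
        SD[R] = 1.7974.
Step 4: Continuity-corrected z = (R - 0.5 - E[R]) / SD[R] = (10 - 0.5 - 8.0000) / 1.7974 = 0.8345.
Step 5: Two-sided p-value via normal approximation = 2*(1 - Phi(|z|)) = 0.403986.
Step 6: alpha = 0.05. fail to reject H0.

R = 10, z = 0.8345, p = 0.403986, fail to reject H0.


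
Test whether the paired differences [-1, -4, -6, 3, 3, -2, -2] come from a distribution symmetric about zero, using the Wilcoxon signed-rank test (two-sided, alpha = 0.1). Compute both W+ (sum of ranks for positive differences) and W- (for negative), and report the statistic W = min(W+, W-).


Step 1: Drop any zero differences (none here) and take |d_i|.
|d| = [1, 4, 6, 3, 3, 2, 2]
Step 2: Midrank |d_i| (ties get averaged ranks).
ranks: |1|->1, |4|->6, |6|->7, |3|->4.5, |3|->4.5, |2|->2.5, |2|->2.5
Step 3: Attach original signs; sum ranks with positive sign and with negative sign.
W+ = 4.5 + 4.5 = 9
W- = 1 + 6 + 7 + 2.5 + 2.5 = 19
(Check: W+ + W- = 28 should equal n(n+1)/2 = 28.)
Step 4: Test statistic W = min(W+, W-) = 9.
Step 5: Ties in |d|, so use the tie-corrected normal approximation.
        E[W] = n(n+1)/4 = 7*8/4 = 14.
        Tie groups: |d|=2 (t=2), |d|=3 (t=2); sum(t^3 - t) = 12.
        Var[W] = n(n+1)(2n+1)/24 - sum(t^3-t)/48 = 840/24 - 12/48 = 34.75.
        z = (W - E[W]) / sqrt(Var[W]) = (9 - 14) / 5.8949 = -0.8482.
        Two-sided p = 2*Phi(z) = 0.396333.
Step 6: alpha = 0.1. fail to reject H0.

W+ = 9, W- = 19, W = min = 9, p = 0.396333, fail to reject H0.


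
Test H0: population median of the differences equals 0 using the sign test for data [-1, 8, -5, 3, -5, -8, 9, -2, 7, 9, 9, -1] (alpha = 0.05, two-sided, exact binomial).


Step 1: Discard zero differences. Original n = 12; n_eff = number of nonzero differences = 12.
Nonzero differences (with sign): -1, +8, -5, +3, -5, -8, +9, -2, +7, +9, +9, -1
Step 2: Count signs: positive = 6, negative = 6.
Step 3: Under H0: P(positive) = 0.5, so the number of positives S ~ Bin(12, 0.5).
Step 4: Two-sided exact p-value = sum of Bin(12,0.5) probabilities at or below the observed probability = 1.000000.
Step 5: alpha = 0.05. fail to reject H0.

n_eff = 12, pos = 6, neg = 6, p = 1.000000, fail to reject H0.


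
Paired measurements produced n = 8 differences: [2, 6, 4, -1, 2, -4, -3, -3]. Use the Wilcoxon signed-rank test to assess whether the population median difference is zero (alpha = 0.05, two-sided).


Step 1: Drop any zero differences (none here) and take |d_i|.
|d| = [2, 6, 4, 1, 2, 4, 3, 3]
Step 2: Midrank |d_i| (ties get averaged ranks).
ranks: |2|->2.5, |6|->8, |4|->6.5, |1|->1, |2|->2.5, |4|->6.5, |3|->4.5, |3|->4.5
Step 3: Attach original signs; sum ranks with positive sign and with negative sign.
W+ = 2.5 + 8 + 6.5 + 2.5 = 19.5
W- = 1 + 6.5 + 4.5 + 4.5 = 16.5
(Check: W+ + W- = 36 should equal n(n+1)/2 = 36.)
Step 4: Test statistic W = min(W+, W-) = 16.5.
Step 5: Ties in |d|, so use the tie-corrected normal approximation.
        E[W] = n(n+1)/4 = 8*9/4 = 18.
        Tie groups: |d|=2 (t=2), |d|=3 (t=2), |d|=4 (t=2); sum(t^3 - t) = 18.
        Var[W] = n(n+1)(2n+1)/24 - sum(t^3-t)/48 = 1224/24 - 18/48 = 50.625.
        z = (W - E[W]) / sqrt(Var[W]) = (16.5 - 18) / 7.1151 = -0.2108.
        Two-sided p = 2*Phi(z) = 0.833029.
Step 6: alpha = 0.05. fail to reject H0.

W+ = 19.5, W- = 16.5, W = min = 16.5, p = 0.833029, fail to reject H0.


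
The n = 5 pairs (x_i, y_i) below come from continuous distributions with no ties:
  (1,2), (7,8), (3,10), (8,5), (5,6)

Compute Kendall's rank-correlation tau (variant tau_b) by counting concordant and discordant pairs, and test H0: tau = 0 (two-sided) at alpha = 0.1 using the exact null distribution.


Step 1: Enumerate the 10 unordered pairs (i,j) with i<j and classify each by sign(x_j-x_i) * sign(y_j-y_i).
  (1,2):dx=+6,dy=+6->C; (1,3):dx=+2,dy=+8->C; (1,4):dx=+7,dy=+3->C; (1,5):dx=+4,dy=+4->C
  (2,3):dx=-4,dy=+2->D; (2,4):dx=+1,dy=-3->D; (2,5):dx=-2,dy=-2->C; (3,4):dx=+5,dy=-5->D
  (3,5):dx=+2,dy=-4->D; (4,5):dx=-3,dy=+1->D
Step 2: C = 5, D = 5, total pairs = 10.
Step 3: tau = (C - D)/(n(n-1)/2) = (5 - 5)/10 = 0.000000.
Step 4: Exact two-sided p-value (enumerate n! = 120 permutations of y under H0): p = 1.000000.
Step 5: alpha = 0.1. fail to reject H0.

tau_b = 0.0000 (C=5, D=5), p = 1.000000, fail to reject H0.


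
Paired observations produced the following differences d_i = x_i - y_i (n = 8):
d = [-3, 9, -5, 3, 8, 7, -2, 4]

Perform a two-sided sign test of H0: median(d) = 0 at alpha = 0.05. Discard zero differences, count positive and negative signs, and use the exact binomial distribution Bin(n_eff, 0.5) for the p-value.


Step 1: Discard zero differences. Original n = 8; n_eff = number of nonzero differences = 8.
Nonzero differences (with sign): -3, +9, -5, +3, +8, +7, -2, +4
Step 2: Count signs: positive = 5, negative = 3.
Step 3: Under H0: P(positive) = 0.5, so the number of positives S ~ Bin(8, 0.5).
Step 4: Two-sided exact p-value = sum of Bin(8,0.5) probabilities at or below the observed probability = 0.726562.
Step 5: alpha = 0.05. fail to reject H0.

n_eff = 8, pos = 5, neg = 3, p = 0.726562, fail to reject H0.


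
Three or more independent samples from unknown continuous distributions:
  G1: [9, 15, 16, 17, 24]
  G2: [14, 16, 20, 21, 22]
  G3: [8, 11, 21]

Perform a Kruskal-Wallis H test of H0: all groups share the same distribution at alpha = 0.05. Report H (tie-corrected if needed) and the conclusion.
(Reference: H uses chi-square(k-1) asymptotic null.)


Step 1: Combine all N = 13 observations and assign midranks.
sorted (value, group, rank): (8,G3,1), (9,G1,2), (11,G3,3), (14,G2,4), (15,G1,5), (16,G1,6.5), (16,G2,6.5), (17,G1,8), (20,G2,9), (21,G2,10.5), (21,G3,10.5), (22,G2,12), (24,G1,13)
Step 2: Sum ranks within each group.
R_1 = 34.5 (n_1 = 5)
R_2 = 42 (n_2 = 5)
R_3 = 14.5 (n_3 = 3)
Step 3: H = 12/(N(N+1)) * sum(R_i^2/n_i) - 3(N+1)
     = 12/(13*14) * (34.5^2/5 + 42^2/5 + 14.5^2/3) - 3*14
     = 0.065934 * 660.933 - 42
     = 1.578022.
Step 4: Ties present; correction factor C = 1 - 12/(13^3 - 13) = 0.994505. Corrected H = 1.578022 / 0.994505 = 1.586740.
Step 5: Under H0, H ~ chi^2(2); p-value = 0.452318.
Step 6: alpha = 0.05. fail to reject H0.

H = 1.5867, df = 2, p = 0.452318, fail to reject H0.


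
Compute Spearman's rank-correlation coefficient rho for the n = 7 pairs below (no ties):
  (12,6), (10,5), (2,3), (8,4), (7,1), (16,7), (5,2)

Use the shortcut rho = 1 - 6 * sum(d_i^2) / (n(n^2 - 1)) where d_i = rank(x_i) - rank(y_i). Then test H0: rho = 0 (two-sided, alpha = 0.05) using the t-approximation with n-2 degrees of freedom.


Step 1: Rank x and y separately (midranks; no ties here).
rank(x): 12->6, 10->5, 2->1, 8->4, 7->3, 16->7, 5->2
rank(y): 6->6, 5->5, 3->3, 4->4, 1->1, 7->7, 2->2
Step 2: d_i = R_x(i) - R_y(i); compute d_i^2.
  (6-6)^2=0, (5-5)^2=0, (1-3)^2=4, (4-4)^2=0, (3-1)^2=4, (7-7)^2=0, (2-2)^2=0
sum(d^2) = 8.
Step 3: rho = 1 - 6*8 / (7*(7^2 - 1)) = 1 - 48/336 = 0.857143.
Step 4: Under H0, t = rho * sqrt((n-2)/(1-rho^2)) = 3.7210 ~ t(5).
Step 5: Two-sided p-value from the t-distribution with 5 df = 0.013697.
Step 6: alpha = 0.05. reject H0.

rho = 0.8571, p = 0.013697, reject H0 at alpha = 0.05.


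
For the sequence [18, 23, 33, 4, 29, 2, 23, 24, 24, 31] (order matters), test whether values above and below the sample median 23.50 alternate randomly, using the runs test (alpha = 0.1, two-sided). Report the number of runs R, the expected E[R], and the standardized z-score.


Step 1: Compute median = 23.50; label A = above, B = below.
Labels in order: BBABABBAAA  (n_A = 5, n_B = 5)
Step 2: Count runs R = 6.
Step 3: Under H0 (random ordering), E[R] = 2*n_A*n_B/(n_A+n_B) + 1 = 2*5*5/10 + 1 = 6.0000.
        Var[R] = 2*n_A*n_B*(2*n_A*n_B - n_A - n_B) / ((n_A+n_B)^2 * (n_A+n_B-1)) = 2000/900 = 2.2222.
        SD[R] = 1.4907.
Step 4: R = E[R], so z = 0 with no continuity correction.
Step 5: Two-sided p-value via normal approximation = 2*(1 - Phi(|z|)) = 1.000000.
Step 6: alpha = 0.1. fail to reject H0.

R = 6, z = 0.0000, p = 1.000000, fail to reject H0.


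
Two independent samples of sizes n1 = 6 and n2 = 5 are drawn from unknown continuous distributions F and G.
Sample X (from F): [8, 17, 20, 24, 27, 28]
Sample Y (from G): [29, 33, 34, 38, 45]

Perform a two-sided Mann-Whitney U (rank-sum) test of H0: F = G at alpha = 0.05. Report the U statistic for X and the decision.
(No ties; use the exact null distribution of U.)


Step 1: Combine and sort all 11 observations; assign midranks.
sorted (value, group): (8,X), (17,X), (20,X), (24,X), (27,X), (28,X), (29,Y), (33,Y), (34,Y), (38,Y), (45,Y)
ranks: 8->1, 17->2, 20->3, 24->4, 27->5, 28->6, 29->7, 33->8, 34->9, 38->10, 45->11
Step 2: Rank sum for X: R1 = 1 + 2 + 3 + 4 + 5 + 6 = 21.
Step 3: U_X = R1 - n1(n1+1)/2 = 21 - 6*7/2 = 21 - 21 = 0.
       U_Y = n1*n2 - U_X = 30 - 0 = 30.
Step 4: No ties, so the exact null distribution of U (based on enumerating the C(11,6) = 462 equally likely rank assignments) gives the two-sided p-value.
Step 5: p-value = 0.004329; compare to alpha = 0.05. reject H0.

U_X = 0, p = 0.004329, reject H0 at alpha = 0.05.


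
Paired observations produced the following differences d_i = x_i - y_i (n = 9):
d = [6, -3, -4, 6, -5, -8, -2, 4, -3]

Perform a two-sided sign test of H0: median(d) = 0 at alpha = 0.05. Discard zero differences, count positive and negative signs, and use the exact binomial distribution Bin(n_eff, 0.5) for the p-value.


Step 1: Discard zero differences. Original n = 9; n_eff = number of nonzero differences = 9.
Nonzero differences (with sign): +6, -3, -4, +6, -5, -8, -2, +4, -3
Step 2: Count signs: positive = 3, negative = 6.
Step 3: Under H0: P(positive) = 0.5, so the number of positives S ~ Bin(9, 0.5).
Step 4: Two-sided exact p-value = sum of Bin(9,0.5) probabilities at or below the observed probability = 0.507812.
Step 5: alpha = 0.05. fail to reject H0.

n_eff = 9, pos = 3, neg = 6, p = 0.507812, fail to reject H0.


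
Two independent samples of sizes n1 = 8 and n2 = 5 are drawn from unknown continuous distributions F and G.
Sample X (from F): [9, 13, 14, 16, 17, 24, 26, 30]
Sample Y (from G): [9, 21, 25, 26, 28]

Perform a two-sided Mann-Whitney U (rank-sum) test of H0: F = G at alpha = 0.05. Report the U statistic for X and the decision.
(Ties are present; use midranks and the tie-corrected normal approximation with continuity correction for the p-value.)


Step 1: Combine and sort all 13 observations; assign midranks.
sorted (value, group): (9,X), (9,Y), (13,X), (14,X), (16,X), (17,X), (21,Y), (24,X), (25,Y), (26,X), (26,Y), (28,Y), (30,X)
ranks: 9->1.5, 9->1.5, 13->3, 14->4, 16->5, 17->6, 21->7, 24->8, 25->9, 26->10.5, 26->10.5, 28->12, 30->13
Step 2: Rank sum for X: R1 = 1.5 + 3 + 4 + 5 + 6 + 8 + 10.5 + 13 = 51.
Step 3: U_X = R1 - n1(n1+1)/2 = 51 - 8*9/2 = 51 - 36 = 15.
       U_Y = n1*n2 - U_X = 40 - 15 = 25.
Step 4: Ties are present, so use the tie-corrected normal approximation (with continuity correction) for the p-value.
Step 5: p-value = 0.508901; compare to alpha = 0.05. fail to reject H0.

U_X = 15, p = 0.508901, fail to reject H0 at alpha = 0.05.
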